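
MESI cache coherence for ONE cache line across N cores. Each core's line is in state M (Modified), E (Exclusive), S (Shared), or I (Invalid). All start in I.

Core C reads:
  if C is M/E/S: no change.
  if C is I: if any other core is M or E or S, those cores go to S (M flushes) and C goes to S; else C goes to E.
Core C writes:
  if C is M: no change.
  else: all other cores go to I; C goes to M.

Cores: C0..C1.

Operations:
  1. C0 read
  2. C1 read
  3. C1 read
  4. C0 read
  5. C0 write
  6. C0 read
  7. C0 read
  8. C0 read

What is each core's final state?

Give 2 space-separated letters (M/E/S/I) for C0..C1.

Answer: M I

Derivation:
Op 1: C0 read [C0 read from I: no other sharers -> C0=E (exclusive)] -> [E,I]
Op 2: C1 read [C1 read from I: others=['C0=E'] -> C1=S, others downsized to S] -> [S,S]
Op 3: C1 read [C1 read: already in S, no change] -> [S,S]
Op 4: C0 read [C0 read: already in S, no change] -> [S,S]
Op 5: C0 write [C0 write: invalidate ['C1=S'] -> C0=M] -> [M,I]
Op 6: C0 read [C0 read: already in M, no change] -> [M,I]
Op 7: C0 read [C0 read: already in M, no change] -> [M,I]
Op 8: C0 read [C0 read: already in M, no change] -> [M,I]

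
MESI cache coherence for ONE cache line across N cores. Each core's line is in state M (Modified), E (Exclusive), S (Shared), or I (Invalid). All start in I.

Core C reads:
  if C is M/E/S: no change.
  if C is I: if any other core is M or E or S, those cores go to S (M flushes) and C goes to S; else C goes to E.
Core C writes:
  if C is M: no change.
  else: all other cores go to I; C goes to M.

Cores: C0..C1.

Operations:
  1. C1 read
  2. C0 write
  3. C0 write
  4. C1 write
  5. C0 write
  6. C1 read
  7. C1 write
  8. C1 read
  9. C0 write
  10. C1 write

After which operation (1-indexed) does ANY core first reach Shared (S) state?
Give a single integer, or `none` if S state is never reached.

Op 1: C1 read [C1 read from I: no other sharers -> C1=E (exclusive)] -> [I,E]
Op 2: C0 write [C0 write: invalidate ['C1=E'] -> C0=M] -> [M,I]
Op 3: C0 write [C0 write: already M (modified), no change] -> [M,I]
Op 4: C1 write [C1 write: invalidate ['C0=M'] -> C1=M] -> [I,M]
Op 5: C0 write [C0 write: invalidate ['C1=M'] -> C0=M] -> [M,I]
Op 6: C1 read [C1 read from I: others=['C0=M'] -> C1=S, others downsized to S] -> [S,S]
  -> First S state at op 6; remaining ops need not be traced.

Answer: 6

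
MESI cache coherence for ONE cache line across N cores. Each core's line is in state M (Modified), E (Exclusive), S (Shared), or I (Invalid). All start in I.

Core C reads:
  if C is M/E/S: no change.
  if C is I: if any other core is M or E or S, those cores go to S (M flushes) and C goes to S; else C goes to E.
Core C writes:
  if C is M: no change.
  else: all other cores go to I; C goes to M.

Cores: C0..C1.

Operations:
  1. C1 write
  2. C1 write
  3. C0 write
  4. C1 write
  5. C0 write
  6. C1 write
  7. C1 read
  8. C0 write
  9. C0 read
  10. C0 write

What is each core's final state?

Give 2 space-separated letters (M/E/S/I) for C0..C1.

Answer: M I

Derivation:
Op 1: C1 write [C1 write: invalidate none -> C1=M] -> [I,M]
Op 2: C1 write [C1 write: already M (modified), no change] -> [I,M]
Op 3: C0 write [C0 write: invalidate ['C1=M'] -> C0=M] -> [M,I]
Op 4: C1 write [C1 write: invalidate ['C0=M'] -> C1=M] -> [I,M]
Op 5: C0 write [C0 write: invalidate ['C1=M'] -> C0=M] -> [M,I]
Op 6: C1 write [C1 write: invalidate ['C0=M'] -> C1=M] -> [I,M]
Op 7: C1 read [C1 read: already in M, no change] -> [I,M]
Op 8: C0 write [C0 write: invalidate ['C1=M'] -> C0=M] -> [M,I]
Op 9: C0 read [C0 read: already in M, no change] -> [M,I]
Op 10: C0 write [C0 write: already M (modified), no change] -> [M,I]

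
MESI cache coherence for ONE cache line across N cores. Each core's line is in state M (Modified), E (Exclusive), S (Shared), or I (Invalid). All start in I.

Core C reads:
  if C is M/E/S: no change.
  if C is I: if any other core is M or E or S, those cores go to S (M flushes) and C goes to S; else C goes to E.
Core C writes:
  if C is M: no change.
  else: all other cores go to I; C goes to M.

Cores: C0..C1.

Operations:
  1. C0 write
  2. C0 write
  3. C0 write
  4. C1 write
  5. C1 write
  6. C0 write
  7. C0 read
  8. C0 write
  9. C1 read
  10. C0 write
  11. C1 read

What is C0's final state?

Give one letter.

Answer: S

Derivation:
Op 1: C0 write [C0 write: invalidate none -> C0=M] -> [M,I]
Op 2: C0 write [C0 write: already M (modified), no change] -> [M,I]
Op 3: C0 write [C0 write: already M (modified), no change] -> [M,I]
Op 4: C1 write [C1 write: invalidate ['C0=M'] -> C1=M] -> [I,M]
Op 5: C1 write [C1 write: already M (modified), no change] -> [I,M]
Op 6: C0 write [C0 write: invalidate ['C1=M'] -> C0=M] -> [M,I]
Op 7: C0 read [C0 read: already in M, no change] -> [M,I]
Op 8: C0 write [C0 write: already M (modified), no change] -> [M,I]
Op 9: C1 read [C1 read from I: others=['C0=M'] -> C1=S, others downsized to S] -> [S,S]
Op 10: C0 write [C0 write: invalidate ['C1=S'] -> C0=M] -> [M,I]
Op 11: C1 read [C1 read from I: others=['C0=M'] -> C1=S, others downsized to S] -> [S,S]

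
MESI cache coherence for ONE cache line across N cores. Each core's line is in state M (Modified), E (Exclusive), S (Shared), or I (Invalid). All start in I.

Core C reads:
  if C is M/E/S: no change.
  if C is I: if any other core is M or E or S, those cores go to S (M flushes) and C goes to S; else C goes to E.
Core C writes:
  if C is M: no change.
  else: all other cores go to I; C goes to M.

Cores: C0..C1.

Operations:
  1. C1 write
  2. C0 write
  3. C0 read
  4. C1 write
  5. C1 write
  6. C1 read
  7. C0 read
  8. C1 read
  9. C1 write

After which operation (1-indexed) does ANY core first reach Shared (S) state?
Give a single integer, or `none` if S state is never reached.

Op 1: C1 write [C1 write: invalidate none -> C1=M] -> [I,M]
Op 2: C0 write [C0 write: invalidate ['C1=M'] -> C0=M] -> [M,I]
Op 3: C0 read [C0 read: already in M, no change] -> [M,I]
Op 4: C1 write [C1 write: invalidate ['C0=M'] -> C1=M] -> [I,M]
Op 5: C1 write [C1 write: already M (modified), no change] -> [I,M]
Op 6: C1 read [C1 read: already in M, no change] -> [I,M]
Op 7: C0 read [C0 read from I: others=['C1=M'] -> C0=S, others downsized to S] -> [S,S]
  -> First S state at op 7; remaining ops need not be traced.

Answer: 7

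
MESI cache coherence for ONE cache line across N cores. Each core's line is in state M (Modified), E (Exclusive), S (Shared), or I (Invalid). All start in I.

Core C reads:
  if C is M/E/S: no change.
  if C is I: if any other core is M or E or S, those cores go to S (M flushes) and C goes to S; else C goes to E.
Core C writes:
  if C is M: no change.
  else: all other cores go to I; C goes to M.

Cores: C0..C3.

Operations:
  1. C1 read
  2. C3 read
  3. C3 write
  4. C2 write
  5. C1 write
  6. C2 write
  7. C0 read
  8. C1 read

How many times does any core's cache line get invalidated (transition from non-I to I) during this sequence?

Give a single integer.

Op 1: C1 read [C1 read from I: no other sharers -> C1=E (exclusive)] -> [I,E,I,I] (invalidations this op: 0; running total: 0)
Op 2: C3 read [C3 read from I: others=['C1=E'] -> C3=S, others downsized to S] -> [I,S,I,S] (invalidations this op: 0; running total: 0)
Op 3: C3 write [C3 write: invalidate ['C1=S'] -> C3=M] -> [I,I,I,M] (invalidations this op: 1; running total: 1)
Op 4: C2 write [C2 write: invalidate ['C3=M'] -> C2=M] -> [I,I,M,I] (invalidations this op: 1; running total: 2)
Op 5: C1 write [C1 write: invalidate ['C2=M'] -> C1=M] -> [I,M,I,I] (invalidations this op: 1; running total: 3)
Op 6: C2 write [C2 write: invalidate ['C1=M'] -> C2=M] -> [I,I,M,I] (invalidations this op: 1; running total: 4)
Op 7: C0 read [C0 read from I: others=['C2=M'] -> C0=S, others downsized to S] -> [S,I,S,I] (invalidations this op: 0; running total: 4)
Op 8: C1 read [C1 read from I: others=['C0=S', 'C2=S'] -> C1=S, others downsized to S] -> [S,S,S,I] (invalidations this op: 0; running total: 4)

Answer: 4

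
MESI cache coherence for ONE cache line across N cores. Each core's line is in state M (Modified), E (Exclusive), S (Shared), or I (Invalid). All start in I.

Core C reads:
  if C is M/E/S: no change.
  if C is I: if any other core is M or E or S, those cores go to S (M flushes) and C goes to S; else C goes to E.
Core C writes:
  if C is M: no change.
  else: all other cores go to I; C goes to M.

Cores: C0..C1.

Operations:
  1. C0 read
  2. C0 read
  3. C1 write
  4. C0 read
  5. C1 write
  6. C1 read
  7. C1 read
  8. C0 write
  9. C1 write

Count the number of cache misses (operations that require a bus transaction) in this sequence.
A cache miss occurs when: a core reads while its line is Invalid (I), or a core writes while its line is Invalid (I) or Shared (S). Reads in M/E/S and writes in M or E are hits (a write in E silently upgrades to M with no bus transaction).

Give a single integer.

Answer: 6

Derivation:
Op 1: C0 read [C0 read from I: no other sharers -> C0=E (exclusive)] -> [E,I] [MISS #1: read from I]
Op 2: C0 read [C0 read: already in E, no change] -> [E,I] [hit: read from E]
Op 3: C1 write [C1 write: invalidate ['C0=E'] -> C1=M] -> [I,M] [MISS #2: write from I]
Op 4: C0 read [C0 read from I: others=['C1=M'] -> C0=S, others downsized to S] -> [S,S] [MISS #3: read from I]
Op 5: C1 write [C1 write: invalidate ['C0=S'] -> C1=M] -> [I,M] [MISS #4: write from S]
Op 6: C1 read [C1 read: already in M, no change] -> [I,M] [hit: read from M]
Op 7: C1 read [C1 read: already in M, no change] -> [I,M] [hit: read from M]
Op 8: C0 write [C0 write: invalidate ['C1=M'] -> C0=M] -> [M,I] [MISS #5: write from I]
Op 9: C1 write [C1 write: invalidate ['C0=M'] -> C1=M] -> [I,M] [MISS #6: write from I]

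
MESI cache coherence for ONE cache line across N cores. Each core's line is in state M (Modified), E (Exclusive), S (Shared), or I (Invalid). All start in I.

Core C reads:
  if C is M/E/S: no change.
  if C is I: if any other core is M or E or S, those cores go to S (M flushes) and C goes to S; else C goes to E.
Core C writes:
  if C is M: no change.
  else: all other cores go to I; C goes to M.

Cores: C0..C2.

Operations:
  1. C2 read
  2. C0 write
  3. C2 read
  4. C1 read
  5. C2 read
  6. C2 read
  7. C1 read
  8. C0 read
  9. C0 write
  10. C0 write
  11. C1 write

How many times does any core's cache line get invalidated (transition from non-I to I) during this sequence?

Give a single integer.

Answer: 4

Derivation:
Op 1: C2 read [C2 read from I: no other sharers -> C2=E (exclusive)] -> [I,I,E] (invalidations this op: 0; running total: 0)
Op 2: C0 write [C0 write: invalidate ['C2=E'] -> C0=M] -> [M,I,I] (invalidations this op: 1; running total: 1)
Op 3: C2 read [C2 read from I: others=['C0=M'] -> C2=S, others downsized to S] -> [S,I,S] (invalidations this op: 0; running total: 1)
Op 4: C1 read [C1 read from I: others=['C0=S', 'C2=S'] -> C1=S, others downsized to S] -> [S,S,S] (invalidations this op: 0; running total: 1)
Op 5: C2 read [C2 read: already in S, no change] -> [S,S,S] (invalidations this op: 0; running total: 1)
Op 6: C2 read [C2 read: already in S, no change] -> [S,S,S] (invalidations this op: 0; running total: 1)
Op 7: C1 read [C1 read: already in S, no change] -> [S,S,S] (invalidations this op: 0; running total: 1)
Op 8: C0 read [C0 read: already in S, no change] -> [S,S,S] (invalidations this op: 0; running total: 1)
Op 9: C0 write [C0 write: invalidate ['C1=S', 'C2=S'] -> C0=M] -> [M,I,I] (invalidations this op: 2; running total: 3)
Op 10: C0 write [C0 write: already M (modified), no change] -> [M,I,I] (invalidations this op: 0; running total: 3)
Op 11: C1 write [C1 write: invalidate ['C0=M'] -> C1=M] -> [I,M,I] (invalidations this op: 1; running total: 4)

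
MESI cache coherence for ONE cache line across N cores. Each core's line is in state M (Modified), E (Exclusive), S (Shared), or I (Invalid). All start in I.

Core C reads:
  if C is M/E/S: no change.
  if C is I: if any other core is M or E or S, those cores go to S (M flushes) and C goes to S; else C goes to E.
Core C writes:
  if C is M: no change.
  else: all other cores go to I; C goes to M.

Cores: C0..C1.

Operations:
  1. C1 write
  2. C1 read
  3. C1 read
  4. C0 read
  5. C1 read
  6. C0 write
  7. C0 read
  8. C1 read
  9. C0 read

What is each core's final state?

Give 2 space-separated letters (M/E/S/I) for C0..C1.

Op 1: C1 write [C1 write: invalidate none -> C1=M] -> [I,M]
Op 2: C1 read [C1 read: already in M, no change] -> [I,M]
Op 3: C1 read [C1 read: already in M, no change] -> [I,M]
Op 4: C0 read [C0 read from I: others=['C1=M'] -> C0=S, others downsized to S] -> [S,S]
Op 5: C1 read [C1 read: already in S, no change] -> [S,S]
Op 6: C0 write [C0 write: invalidate ['C1=S'] -> C0=M] -> [M,I]
Op 7: C0 read [C0 read: already in M, no change] -> [M,I]
Op 8: C1 read [C1 read from I: others=['C0=M'] -> C1=S, others downsized to S] -> [S,S]
Op 9: C0 read [C0 read: already in S, no change] -> [S,S]

Answer: S S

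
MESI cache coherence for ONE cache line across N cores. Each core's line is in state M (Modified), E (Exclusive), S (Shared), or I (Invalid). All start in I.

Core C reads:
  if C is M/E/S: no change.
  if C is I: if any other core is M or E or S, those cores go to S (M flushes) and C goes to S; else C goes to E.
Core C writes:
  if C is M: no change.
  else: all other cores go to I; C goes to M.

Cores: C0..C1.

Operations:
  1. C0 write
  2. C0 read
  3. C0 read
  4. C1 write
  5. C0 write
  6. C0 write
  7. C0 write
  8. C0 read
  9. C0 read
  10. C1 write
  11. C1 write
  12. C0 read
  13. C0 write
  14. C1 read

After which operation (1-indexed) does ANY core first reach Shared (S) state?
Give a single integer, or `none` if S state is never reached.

Op 1: C0 write [C0 write: invalidate none -> C0=M] -> [M,I]
Op 2: C0 read [C0 read: already in M, no change] -> [M,I]
Op 3: C0 read [C0 read: already in M, no change] -> [M,I]
Op 4: C1 write [C1 write: invalidate ['C0=M'] -> C1=M] -> [I,M]
Op 5: C0 write [C0 write: invalidate ['C1=M'] -> C0=M] -> [M,I]
Op 6: C0 write [C0 write: already M (modified), no change] -> [M,I]
Op 7: C0 write [C0 write: already M (modified), no change] -> [M,I]
Op 8: C0 read [C0 read: already in M, no change] -> [M,I]
Op 9: C0 read [C0 read: already in M, no change] -> [M,I]
Op 10: C1 write [C1 write: invalidate ['C0=M'] -> C1=M] -> [I,M]
Op 11: C1 write [C1 write: already M (modified), no change] -> [I,M]
Op 12: C0 read [C0 read from I: others=['C1=M'] -> C0=S, others downsized to S] -> [S,S]
  -> First S state at op 12; remaining ops need not be traced.

Answer: 12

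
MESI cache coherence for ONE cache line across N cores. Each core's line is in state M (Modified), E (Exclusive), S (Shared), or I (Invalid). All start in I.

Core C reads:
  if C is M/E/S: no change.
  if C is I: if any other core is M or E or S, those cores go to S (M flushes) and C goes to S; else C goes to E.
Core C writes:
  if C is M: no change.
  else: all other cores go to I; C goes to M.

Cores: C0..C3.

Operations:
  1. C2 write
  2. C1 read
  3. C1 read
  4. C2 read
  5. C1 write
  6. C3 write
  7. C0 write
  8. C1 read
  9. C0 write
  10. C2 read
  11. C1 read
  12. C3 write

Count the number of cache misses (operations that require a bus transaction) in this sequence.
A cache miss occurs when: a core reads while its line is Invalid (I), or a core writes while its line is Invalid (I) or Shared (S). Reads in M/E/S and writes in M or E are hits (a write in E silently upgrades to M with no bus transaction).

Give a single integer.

Op 1: C2 write [C2 write: invalidate none -> C2=M] -> [I,I,M,I] [MISS #1: write from I]
Op 2: C1 read [C1 read from I: others=['C2=M'] -> C1=S, others downsized to S] -> [I,S,S,I] [MISS #2: read from I]
Op 3: C1 read [C1 read: already in S, no change] -> [I,S,S,I] [hit: read from S]
Op 4: C2 read [C2 read: already in S, no change] -> [I,S,S,I] [hit: read from S]
Op 5: C1 write [C1 write: invalidate ['C2=S'] -> C1=M] -> [I,M,I,I] [MISS #3: write from S]
Op 6: C3 write [C3 write: invalidate ['C1=M'] -> C3=M] -> [I,I,I,M] [MISS #4: write from I]
Op 7: C0 write [C0 write: invalidate ['C3=M'] -> C0=M] -> [M,I,I,I] [MISS #5: write from I]
Op 8: C1 read [C1 read from I: others=['C0=M'] -> C1=S, others downsized to S] -> [S,S,I,I] [MISS #6: read from I]
Op 9: C0 write [C0 write: invalidate ['C1=S'] -> C0=M] -> [M,I,I,I] [MISS #7: write from S]
Op 10: C2 read [C2 read from I: others=['C0=M'] -> C2=S, others downsized to S] -> [S,I,S,I] [MISS #8: read from I]
Op 11: C1 read [C1 read from I: others=['C0=S', 'C2=S'] -> C1=S, others downsized to S] -> [S,S,S,I] [MISS #9: read from I]
Op 12: C3 write [C3 write: invalidate ['C0=S', 'C1=S', 'C2=S'] -> C3=M] -> [I,I,I,M] [MISS #10: write from I]

Answer: 10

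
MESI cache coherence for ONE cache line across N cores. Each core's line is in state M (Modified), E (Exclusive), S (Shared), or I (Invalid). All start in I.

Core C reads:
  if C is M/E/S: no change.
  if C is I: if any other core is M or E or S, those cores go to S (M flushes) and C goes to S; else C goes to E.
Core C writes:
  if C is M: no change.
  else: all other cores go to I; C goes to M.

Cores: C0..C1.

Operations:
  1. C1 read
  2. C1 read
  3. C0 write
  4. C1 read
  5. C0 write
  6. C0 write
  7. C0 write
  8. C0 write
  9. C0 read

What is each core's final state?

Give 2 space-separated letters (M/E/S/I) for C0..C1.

Answer: M I

Derivation:
Op 1: C1 read [C1 read from I: no other sharers -> C1=E (exclusive)] -> [I,E]
Op 2: C1 read [C1 read: already in E, no change] -> [I,E]
Op 3: C0 write [C0 write: invalidate ['C1=E'] -> C0=M] -> [M,I]
Op 4: C1 read [C1 read from I: others=['C0=M'] -> C1=S, others downsized to S] -> [S,S]
Op 5: C0 write [C0 write: invalidate ['C1=S'] -> C0=M] -> [M,I]
Op 6: C0 write [C0 write: already M (modified), no change] -> [M,I]
Op 7: C0 write [C0 write: already M (modified), no change] -> [M,I]
Op 8: C0 write [C0 write: already M (modified), no change] -> [M,I]
Op 9: C0 read [C0 read: already in M, no change] -> [M,I]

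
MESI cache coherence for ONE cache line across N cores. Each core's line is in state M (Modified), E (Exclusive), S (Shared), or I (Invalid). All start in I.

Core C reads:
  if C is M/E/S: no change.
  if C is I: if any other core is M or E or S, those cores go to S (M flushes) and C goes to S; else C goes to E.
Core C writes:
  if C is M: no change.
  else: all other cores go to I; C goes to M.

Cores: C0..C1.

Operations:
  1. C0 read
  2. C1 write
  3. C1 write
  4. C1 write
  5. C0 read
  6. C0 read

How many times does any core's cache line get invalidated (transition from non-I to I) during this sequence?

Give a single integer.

Answer: 1

Derivation:
Op 1: C0 read [C0 read from I: no other sharers -> C0=E (exclusive)] -> [E,I] (invalidations this op: 0; running total: 0)
Op 2: C1 write [C1 write: invalidate ['C0=E'] -> C1=M] -> [I,M] (invalidations this op: 1; running total: 1)
Op 3: C1 write [C1 write: already M (modified), no change] -> [I,M] (invalidations this op: 0; running total: 1)
Op 4: C1 write [C1 write: already M (modified), no change] -> [I,M] (invalidations this op: 0; running total: 1)
Op 5: C0 read [C0 read from I: others=['C1=M'] -> C0=S, others downsized to S] -> [S,S] (invalidations this op: 0; running total: 1)
Op 6: C0 read [C0 read: already in S, no change] -> [S,S] (invalidations this op: 0; running total: 1)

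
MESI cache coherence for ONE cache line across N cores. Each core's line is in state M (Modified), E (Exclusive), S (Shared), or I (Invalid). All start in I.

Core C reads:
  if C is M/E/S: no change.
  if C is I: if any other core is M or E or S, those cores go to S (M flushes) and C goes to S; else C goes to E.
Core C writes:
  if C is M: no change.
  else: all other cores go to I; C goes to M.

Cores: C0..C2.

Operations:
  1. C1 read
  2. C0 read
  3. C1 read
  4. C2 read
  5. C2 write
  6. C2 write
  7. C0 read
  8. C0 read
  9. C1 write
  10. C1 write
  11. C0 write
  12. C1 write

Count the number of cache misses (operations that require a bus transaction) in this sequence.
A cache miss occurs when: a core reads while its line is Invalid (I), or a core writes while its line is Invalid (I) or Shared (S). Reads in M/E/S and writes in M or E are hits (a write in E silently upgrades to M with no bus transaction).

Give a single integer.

Answer: 8

Derivation:
Op 1: C1 read [C1 read from I: no other sharers -> C1=E (exclusive)] -> [I,E,I] [MISS #1: read from I]
Op 2: C0 read [C0 read from I: others=['C1=E'] -> C0=S, others downsized to S] -> [S,S,I] [MISS #2: read from I]
Op 3: C1 read [C1 read: already in S, no change] -> [S,S,I] [hit: read from S]
Op 4: C2 read [C2 read from I: others=['C0=S', 'C1=S'] -> C2=S, others downsized to S] -> [S,S,S] [MISS #3: read from I]
Op 5: C2 write [C2 write: invalidate ['C0=S', 'C1=S'] -> C2=M] -> [I,I,M] [MISS #4: write from S]
Op 6: C2 write [C2 write: already M (modified), no change] -> [I,I,M] [hit: write from M]
Op 7: C0 read [C0 read from I: others=['C2=M'] -> C0=S, others downsized to S] -> [S,I,S] [MISS #5: read from I]
Op 8: C0 read [C0 read: already in S, no change] -> [S,I,S] [hit: read from S]
Op 9: C1 write [C1 write: invalidate ['C0=S', 'C2=S'] -> C1=M] -> [I,M,I] [MISS #6: write from I]
Op 10: C1 write [C1 write: already M (modified), no change] -> [I,M,I] [hit: write from M]
Op 11: C0 write [C0 write: invalidate ['C1=M'] -> C0=M] -> [M,I,I] [MISS #7: write from I]
Op 12: C1 write [C1 write: invalidate ['C0=M'] -> C1=M] -> [I,M,I] [MISS #8: write from I]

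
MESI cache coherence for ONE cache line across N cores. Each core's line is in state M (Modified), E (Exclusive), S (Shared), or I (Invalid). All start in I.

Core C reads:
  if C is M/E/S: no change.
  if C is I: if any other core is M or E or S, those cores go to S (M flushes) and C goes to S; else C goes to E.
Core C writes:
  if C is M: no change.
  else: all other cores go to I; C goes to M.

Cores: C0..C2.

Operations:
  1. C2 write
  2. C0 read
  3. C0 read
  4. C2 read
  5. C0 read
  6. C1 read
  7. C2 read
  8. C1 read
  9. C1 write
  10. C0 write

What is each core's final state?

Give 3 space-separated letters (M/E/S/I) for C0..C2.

Op 1: C2 write [C2 write: invalidate none -> C2=M] -> [I,I,M]
Op 2: C0 read [C0 read from I: others=['C2=M'] -> C0=S, others downsized to S] -> [S,I,S]
Op 3: C0 read [C0 read: already in S, no change] -> [S,I,S]
Op 4: C2 read [C2 read: already in S, no change] -> [S,I,S]
Op 5: C0 read [C0 read: already in S, no change] -> [S,I,S]
Op 6: C1 read [C1 read from I: others=['C0=S', 'C2=S'] -> C1=S, others downsized to S] -> [S,S,S]
Op 7: C2 read [C2 read: already in S, no change] -> [S,S,S]
Op 8: C1 read [C1 read: already in S, no change] -> [S,S,S]
Op 9: C1 write [C1 write: invalidate ['C0=S', 'C2=S'] -> C1=M] -> [I,M,I]
Op 10: C0 write [C0 write: invalidate ['C1=M'] -> C0=M] -> [M,I,I]

Answer: M I I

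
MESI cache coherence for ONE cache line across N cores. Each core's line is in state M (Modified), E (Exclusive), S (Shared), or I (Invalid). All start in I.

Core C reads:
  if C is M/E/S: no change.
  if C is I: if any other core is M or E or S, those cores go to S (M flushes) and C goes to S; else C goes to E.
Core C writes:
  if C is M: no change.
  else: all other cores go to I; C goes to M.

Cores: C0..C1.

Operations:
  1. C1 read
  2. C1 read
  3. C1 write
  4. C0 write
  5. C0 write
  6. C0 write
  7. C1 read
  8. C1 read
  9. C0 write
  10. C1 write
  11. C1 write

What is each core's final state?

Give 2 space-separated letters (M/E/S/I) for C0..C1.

Answer: I M

Derivation:
Op 1: C1 read [C1 read from I: no other sharers -> C1=E (exclusive)] -> [I,E]
Op 2: C1 read [C1 read: already in E, no change] -> [I,E]
Op 3: C1 write [C1 write: invalidate none -> C1=M] -> [I,M]
Op 4: C0 write [C0 write: invalidate ['C1=M'] -> C0=M] -> [M,I]
Op 5: C0 write [C0 write: already M (modified), no change] -> [M,I]
Op 6: C0 write [C0 write: already M (modified), no change] -> [M,I]
Op 7: C1 read [C1 read from I: others=['C0=M'] -> C1=S, others downsized to S] -> [S,S]
Op 8: C1 read [C1 read: already in S, no change] -> [S,S]
Op 9: C0 write [C0 write: invalidate ['C1=S'] -> C0=M] -> [M,I]
Op 10: C1 write [C1 write: invalidate ['C0=M'] -> C1=M] -> [I,M]
Op 11: C1 write [C1 write: already M (modified), no change] -> [I,M]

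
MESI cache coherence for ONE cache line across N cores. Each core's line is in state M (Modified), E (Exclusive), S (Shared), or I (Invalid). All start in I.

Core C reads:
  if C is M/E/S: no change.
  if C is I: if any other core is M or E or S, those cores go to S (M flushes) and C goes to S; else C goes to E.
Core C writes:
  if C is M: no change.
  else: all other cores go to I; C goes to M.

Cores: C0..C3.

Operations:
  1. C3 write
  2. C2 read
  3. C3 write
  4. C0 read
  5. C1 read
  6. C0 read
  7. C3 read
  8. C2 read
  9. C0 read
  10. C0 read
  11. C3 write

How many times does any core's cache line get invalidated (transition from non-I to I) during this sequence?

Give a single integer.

Answer: 4

Derivation:
Op 1: C3 write [C3 write: invalidate none -> C3=M] -> [I,I,I,M] (invalidations this op: 0; running total: 0)
Op 2: C2 read [C2 read from I: others=['C3=M'] -> C2=S, others downsized to S] -> [I,I,S,S] (invalidations this op: 0; running total: 0)
Op 3: C3 write [C3 write: invalidate ['C2=S'] -> C3=M] -> [I,I,I,M] (invalidations this op: 1; running total: 1)
Op 4: C0 read [C0 read from I: others=['C3=M'] -> C0=S, others downsized to S] -> [S,I,I,S] (invalidations this op: 0; running total: 1)
Op 5: C1 read [C1 read from I: others=['C0=S', 'C3=S'] -> C1=S, others downsized to S] -> [S,S,I,S] (invalidations this op: 0; running total: 1)
Op 6: C0 read [C0 read: already in S, no change] -> [S,S,I,S] (invalidations this op: 0; running total: 1)
Op 7: C3 read [C3 read: already in S, no change] -> [S,S,I,S] (invalidations this op: 0; running total: 1)
Op 8: C2 read [C2 read from I: others=['C0=S', 'C1=S', 'C3=S'] -> C2=S, others downsized to S] -> [S,S,S,S] (invalidations this op: 0; running total: 1)
Op 9: C0 read [C0 read: already in S, no change] -> [S,S,S,S] (invalidations this op: 0; running total: 1)
Op 10: C0 read [C0 read: already in S, no change] -> [S,S,S,S] (invalidations this op: 0; running total: 1)
Op 11: C3 write [C3 write: invalidate ['C0=S', 'C1=S', 'C2=S'] -> C3=M] -> [I,I,I,M] (invalidations this op: 3; running total: 4)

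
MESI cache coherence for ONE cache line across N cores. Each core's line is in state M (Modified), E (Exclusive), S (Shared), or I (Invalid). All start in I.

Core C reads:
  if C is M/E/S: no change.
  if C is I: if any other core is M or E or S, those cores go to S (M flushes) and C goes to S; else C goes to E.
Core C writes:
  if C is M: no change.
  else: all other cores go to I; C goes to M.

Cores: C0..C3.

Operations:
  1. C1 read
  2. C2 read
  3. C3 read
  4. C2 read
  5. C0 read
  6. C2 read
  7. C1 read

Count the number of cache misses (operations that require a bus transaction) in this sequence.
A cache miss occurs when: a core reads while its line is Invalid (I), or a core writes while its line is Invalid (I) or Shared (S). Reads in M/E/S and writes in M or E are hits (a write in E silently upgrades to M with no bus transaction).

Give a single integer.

Op 1: C1 read [C1 read from I: no other sharers -> C1=E (exclusive)] -> [I,E,I,I] [MISS #1: read from I]
Op 2: C2 read [C2 read from I: others=['C1=E'] -> C2=S, others downsized to S] -> [I,S,S,I] [MISS #2: read from I]
Op 3: C3 read [C3 read from I: others=['C1=S', 'C2=S'] -> C3=S, others downsized to S] -> [I,S,S,S] [MISS #3: read from I]
Op 4: C2 read [C2 read: already in S, no change] -> [I,S,S,S] [hit: read from S]
Op 5: C0 read [C0 read from I: others=['C1=S', 'C2=S', 'C3=S'] -> C0=S, others downsized to S] -> [S,S,S,S] [MISS #4: read from I]
Op 6: C2 read [C2 read: already in S, no change] -> [S,S,S,S] [hit: read from S]
Op 7: C1 read [C1 read: already in S, no change] -> [S,S,S,S] [hit: read from S]

Answer: 4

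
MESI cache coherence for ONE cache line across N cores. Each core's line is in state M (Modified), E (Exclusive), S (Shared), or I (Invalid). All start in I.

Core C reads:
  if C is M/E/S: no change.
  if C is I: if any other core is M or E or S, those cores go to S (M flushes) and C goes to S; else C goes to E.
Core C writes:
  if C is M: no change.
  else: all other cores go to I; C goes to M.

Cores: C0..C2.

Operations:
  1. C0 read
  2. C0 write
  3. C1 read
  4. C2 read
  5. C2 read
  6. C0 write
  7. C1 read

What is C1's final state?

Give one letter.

Op 1: C0 read [C0 read from I: no other sharers -> C0=E (exclusive)] -> [E,I,I]
Op 2: C0 write [C0 write: invalidate none -> C0=M] -> [M,I,I]
Op 3: C1 read [C1 read from I: others=['C0=M'] -> C1=S, others downsized to S] -> [S,S,I]
Op 4: C2 read [C2 read from I: others=['C0=S', 'C1=S'] -> C2=S, others downsized to S] -> [S,S,S]
Op 5: C2 read [C2 read: already in S, no change] -> [S,S,S]
Op 6: C0 write [C0 write: invalidate ['C1=S', 'C2=S'] -> C0=M] -> [M,I,I]
Op 7: C1 read [C1 read from I: others=['C0=M'] -> C1=S, others downsized to S] -> [S,S,I]

Answer: S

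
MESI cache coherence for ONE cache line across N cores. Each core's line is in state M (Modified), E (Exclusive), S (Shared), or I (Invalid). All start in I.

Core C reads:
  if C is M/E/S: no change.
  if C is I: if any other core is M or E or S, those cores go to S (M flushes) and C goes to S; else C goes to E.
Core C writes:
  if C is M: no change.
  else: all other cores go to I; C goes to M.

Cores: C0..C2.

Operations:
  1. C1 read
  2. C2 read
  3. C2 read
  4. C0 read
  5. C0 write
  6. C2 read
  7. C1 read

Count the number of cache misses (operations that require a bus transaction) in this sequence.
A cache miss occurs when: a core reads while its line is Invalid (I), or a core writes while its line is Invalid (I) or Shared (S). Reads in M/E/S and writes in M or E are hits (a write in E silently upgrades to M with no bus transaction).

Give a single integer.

Answer: 6

Derivation:
Op 1: C1 read [C1 read from I: no other sharers -> C1=E (exclusive)] -> [I,E,I] [MISS #1: read from I]
Op 2: C2 read [C2 read from I: others=['C1=E'] -> C2=S, others downsized to S] -> [I,S,S] [MISS #2: read from I]
Op 3: C2 read [C2 read: already in S, no change] -> [I,S,S] [hit: read from S]
Op 4: C0 read [C0 read from I: others=['C1=S', 'C2=S'] -> C0=S, others downsized to S] -> [S,S,S] [MISS #3: read from I]
Op 5: C0 write [C0 write: invalidate ['C1=S', 'C2=S'] -> C0=M] -> [M,I,I] [MISS #4: write from S]
Op 6: C2 read [C2 read from I: others=['C0=M'] -> C2=S, others downsized to S] -> [S,I,S] [MISS #5: read from I]
Op 7: C1 read [C1 read from I: others=['C0=S', 'C2=S'] -> C1=S, others downsized to S] -> [S,S,S] [MISS #6: read from I]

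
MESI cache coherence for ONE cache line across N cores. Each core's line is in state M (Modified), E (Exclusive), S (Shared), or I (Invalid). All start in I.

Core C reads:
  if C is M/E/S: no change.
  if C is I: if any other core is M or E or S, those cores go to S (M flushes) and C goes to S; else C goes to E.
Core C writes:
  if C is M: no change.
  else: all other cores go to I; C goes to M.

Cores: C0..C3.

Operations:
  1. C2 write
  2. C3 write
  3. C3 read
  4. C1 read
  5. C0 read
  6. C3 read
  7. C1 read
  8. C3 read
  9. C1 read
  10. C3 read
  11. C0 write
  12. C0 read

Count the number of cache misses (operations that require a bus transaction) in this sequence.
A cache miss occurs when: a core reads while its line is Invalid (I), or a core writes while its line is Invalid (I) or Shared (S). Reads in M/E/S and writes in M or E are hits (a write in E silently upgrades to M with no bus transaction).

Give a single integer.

Answer: 5

Derivation:
Op 1: C2 write [C2 write: invalidate none -> C2=M] -> [I,I,M,I] [MISS #1: write from I]
Op 2: C3 write [C3 write: invalidate ['C2=M'] -> C3=M] -> [I,I,I,M] [MISS #2: write from I]
Op 3: C3 read [C3 read: already in M, no change] -> [I,I,I,M] [hit: read from M]
Op 4: C1 read [C1 read from I: others=['C3=M'] -> C1=S, others downsized to S] -> [I,S,I,S] [MISS #3: read from I]
Op 5: C0 read [C0 read from I: others=['C1=S', 'C3=S'] -> C0=S, others downsized to S] -> [S,S,I,S] [MISS #4: read from I]
Op 6: C3 read [C3 read: already in S, no change] -> [S,S,I,S] [hit: read from S]
Op 7: C1 read [C1 read: already in S, no change] -> [S,S,I,S] [hit: read from S]
Op 8: C3 read [C3 read: already in S, no change] -> [S,S,I,S] [hit: read from S]
Op 9: C1 read [C1 read: already in S, no change] -> [S,S,I,S] [hit: read from S]
Op 10: C3 read [C3 read: already in S, no change] -> [S,S,I,S] [hit: read from S]
Op 11: C0 write [C0 write: invalidate ['C1=S', 'C3=S'] -> C0=M] -> [M,I,I,I] [MISS #5: write from S]
Op 12: C0 read [C0 read: already in M, no change] -> [M,I,I,I] [hit: read from M]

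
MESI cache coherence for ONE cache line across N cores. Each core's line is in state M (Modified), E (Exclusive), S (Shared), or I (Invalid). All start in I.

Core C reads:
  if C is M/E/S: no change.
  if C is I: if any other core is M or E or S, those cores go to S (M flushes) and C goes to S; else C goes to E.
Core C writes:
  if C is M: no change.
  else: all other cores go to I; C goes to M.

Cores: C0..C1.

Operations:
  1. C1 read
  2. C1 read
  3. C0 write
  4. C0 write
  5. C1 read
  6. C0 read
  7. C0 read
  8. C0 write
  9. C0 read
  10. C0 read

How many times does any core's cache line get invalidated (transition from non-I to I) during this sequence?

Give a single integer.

Answer: 2

Derivation:
Op 1: C1 read [C1 read from I: no other sharers -> C1=E (exclusive)] -> [I,E] (invalidations this op: 0; running total: 0)
Op 2: C1 read [C1 read: already in E, no change] -> [I,E] (invalidations this op: 0; running total: 0)
Op 3: C0 write [C0 write: invalidate ['C1=E'] -> C0=M] -> [M,I] (invalidations this op: 1; running total: 1)
Op 4: C0 write [C0 write: already M (modified), no change] -> [M,I] (invalidations this op: 0; running total: 1)
Op 5: C1 read [C1 read from I: others=['C0=M'] -> C1=S, others downsized to S] -> [S,S] (invalidations this op: 0; running total: 1)
Op 6: C0 read [C0 read: already in S, no change] -> [S,S] (invalidations this op: 0; running total: 1)
Op 7: C0 read [C0 read: already in S, no change] -> [S,S] (invalidations this op: 0; running total: 1)
Op 8: C0 write [C0 write: invalidate ['C1=S'] -> C0=M] -> [M,I] (invalidations this op: 1; running total: 2)
Op 9: C0 read [C0 read: already in M, no change] -> [M,I] (invalidations this op: 0; running total: 2)
Op 10: C0 read [C0 read: already in M, no change] -> [M,I] (invalidations this op: 0; running total: 2)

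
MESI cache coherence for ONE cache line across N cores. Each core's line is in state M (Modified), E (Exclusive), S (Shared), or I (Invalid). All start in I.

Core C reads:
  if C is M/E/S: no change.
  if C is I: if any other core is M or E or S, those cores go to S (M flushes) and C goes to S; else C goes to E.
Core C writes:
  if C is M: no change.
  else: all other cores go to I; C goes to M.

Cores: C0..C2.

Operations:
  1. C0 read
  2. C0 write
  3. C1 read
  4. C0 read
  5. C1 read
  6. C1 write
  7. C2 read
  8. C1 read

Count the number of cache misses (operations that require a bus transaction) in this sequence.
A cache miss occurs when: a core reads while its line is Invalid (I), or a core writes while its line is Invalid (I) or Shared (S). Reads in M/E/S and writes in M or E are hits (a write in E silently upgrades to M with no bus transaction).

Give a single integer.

Answer: 4

Derivation:
Op 1: C0 read [C0 read from I: no other sharers -> C0=E (exclusive)] -> [E,I,I] [MISS #1: read from I]
Op 2: C0 write [C0 write: invalidate none -> C0=M] -> [M,I,I] [hit: write from E is a silent E->M upgrade, no bus transaction]
Op 3: C1 read [C1 read from I: others=['C0=M'] -> C1=S, others downsized to S] -> [S,S,I] [MISS #2: read from I]
Op 4: C0 read [C0 read: already in S, no change] -> [S,S,I] [hit: read from S]
Op 5: C1 read [C1 read: already in S, no change] -> [S,S,I] [hit: read from S]
Op 6: C1 write [C1 write: invalidate ['C0=S'] -> C1=M] -> [I,M,I] [MISS #3: write from S]
Op 7: C2 read [C2 read from I: others=['C1=M'] -> C2=S, others downsized to S] -> [I,S,S] [MISS #4: read from I]
Op 8: C1 read [C1 read: already in S, no change] -> [I,S,S] [hit: read from S]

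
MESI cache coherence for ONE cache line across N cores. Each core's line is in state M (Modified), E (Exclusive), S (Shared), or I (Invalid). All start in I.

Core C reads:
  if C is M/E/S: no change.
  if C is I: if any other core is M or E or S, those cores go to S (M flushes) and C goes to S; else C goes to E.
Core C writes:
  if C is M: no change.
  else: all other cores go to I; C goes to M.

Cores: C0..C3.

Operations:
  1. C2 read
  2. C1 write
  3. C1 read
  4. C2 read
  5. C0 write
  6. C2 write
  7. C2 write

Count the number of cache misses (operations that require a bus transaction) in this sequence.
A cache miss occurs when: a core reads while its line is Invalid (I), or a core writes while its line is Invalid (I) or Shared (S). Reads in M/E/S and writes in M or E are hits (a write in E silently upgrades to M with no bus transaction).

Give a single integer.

Answer: 5

Derivation:
Op 1: C2 read [C2 read from I: no other sharers -> C2=E (exclusive)] -> [I,I,E,I] [MISS #1: read from I]
Op 2: C1 write [C1 write: invalidate ['C2=E'] -> C1=M] -> [I,M,I,I] [MISS #2: write from I]
Op 3: C1 read [C1 read: already in M, no change] -> [I,M,I,I] [hit: read from M]
Op 4: C2 read [C2 read from I: others=['C1=M'] -> C2=S, others downsized to S] -> [I,S,S,I] [MISS #3: read from I]
Op 5: C0 write [C0 write: invalidate ['C1=S', 'C2=S'] -> C0=M] -> [M,I,I,I] [MISS #4: write from I]
Op 6: C2 write [C2 write: invalidate ['C0=M'] -> C2=M] -> [I,I,M,I] [MISS #5: write from I]
Op 7: C2 write [C2 write: already M (modified), no change] -> [I,I,M,I] [hit: write from M]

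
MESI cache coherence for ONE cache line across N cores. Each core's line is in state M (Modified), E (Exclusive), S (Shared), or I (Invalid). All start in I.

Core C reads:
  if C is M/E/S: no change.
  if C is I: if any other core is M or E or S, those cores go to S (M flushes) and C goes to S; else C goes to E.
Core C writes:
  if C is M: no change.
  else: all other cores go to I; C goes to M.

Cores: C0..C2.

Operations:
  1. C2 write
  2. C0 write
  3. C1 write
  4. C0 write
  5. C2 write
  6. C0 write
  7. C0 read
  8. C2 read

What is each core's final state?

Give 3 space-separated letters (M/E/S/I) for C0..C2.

Op 1: C2 write [C2 write: invalidate none -> C2=M] -> [I,I,M]
Op 2: C0 write [C0 write: invalidate ['C2=M'] -> C0=M] -> [M,I,I]
Op 3: C1 write [C1 write: invalidate ['C0=M'] -> C1=M] -> [I,M,I]
Op 4: C0 write [C0 write: invalidate ['C1=M'] -> C0=M] -> [M,I,I]
Op 5: C2 write [C2 write: invalidate ['C0=M'] -> C2=M] -> [I,I,M]
Op 6: C0 write [C0 write: invalidate ['C2=M'] -> C0=M] -> [M,I,I]
Op 7: C0 read [C0 read: already in M, no change] -> [M,I,I]
Op 8: C2 read [C2 read from I: others=['C0=M'] -> C2=S, others downsized to S] -> [S,I,S]

Answer: S I S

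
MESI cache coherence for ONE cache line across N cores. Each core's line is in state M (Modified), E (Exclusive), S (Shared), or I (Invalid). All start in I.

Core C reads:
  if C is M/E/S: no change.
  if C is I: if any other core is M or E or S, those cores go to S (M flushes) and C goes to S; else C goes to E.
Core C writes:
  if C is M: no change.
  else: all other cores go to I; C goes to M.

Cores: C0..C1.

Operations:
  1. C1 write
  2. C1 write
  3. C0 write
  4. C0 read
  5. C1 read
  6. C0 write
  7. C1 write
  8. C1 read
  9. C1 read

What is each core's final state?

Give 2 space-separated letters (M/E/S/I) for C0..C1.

Op 1: C1 write [C1 write: invalidate none -> C1=M] -> [I,M]
Op 2: C1 write [C1 write: already M (modified), no change] -> [I,M]
Op 3: C0 write [C0 write: invalidate ['C1=M'] -> C0=M] -> [M,I]
Op 4: C0 read [C0 read: already in M, no change] -> [M,I]
Op 5: C1 read [C1 read from I: others=['C0=M'] -> C1=S, others downsized to S] -> [S,S]
Op 6: C0 write [C0 write: invalidate ['C1=S'] -> C0=M] -> [M,I]
Op 7: C1 write [C1 write: invalidate ['C0=M'] -> C1=M] -> [I,M]
Op 8: C1 read [C1 read: already in M, no change] -> [I,M]
Op 9: C1 read [C1 read: already in M, no change] -> [I,M]

Answer: I M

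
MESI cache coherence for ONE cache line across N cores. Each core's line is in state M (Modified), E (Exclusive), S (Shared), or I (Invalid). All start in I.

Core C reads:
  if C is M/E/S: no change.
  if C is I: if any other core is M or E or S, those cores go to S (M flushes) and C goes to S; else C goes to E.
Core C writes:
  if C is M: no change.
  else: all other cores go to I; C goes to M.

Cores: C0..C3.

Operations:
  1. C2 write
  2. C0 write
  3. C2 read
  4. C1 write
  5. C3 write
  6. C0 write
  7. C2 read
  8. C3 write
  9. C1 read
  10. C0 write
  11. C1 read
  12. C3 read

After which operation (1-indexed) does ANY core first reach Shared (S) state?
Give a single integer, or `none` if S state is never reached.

Answer: 3

Derivation:
Op 1: C2 write [C2 write: invalidate none -> C2=M] -> [I,I,M,I]
Op 2: C0 write [C0 write: invalidate ['C2=M'] -> C0=M] -> [M,I,I,I]
Op 3: C2 read [C2 read from I: others=['C0=M'] -> C2=S, others downsized to S] -> [S,I,S,I]
  -> First S state at op 3; remaining ops need not be traced.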